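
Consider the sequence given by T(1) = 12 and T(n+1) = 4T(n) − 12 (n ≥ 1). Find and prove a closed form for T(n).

Claim: T(n) = 2·4^n + 4.

Base case: T(1) = 12, and 2·4^1 + 4 = 8 + 4 = 12.
Assume T(m) = 2·4^m + 4 for some m ≥ 1.
Then T(m+1) = 4T(m) − 12 = 4·(2·4^m + 4) − 12 = 8·4^m + 16 − 12 = 2·4^{m+1} + 4.
This completes the inductive step, so T(n) = 2·4^n + 4 for all n ≥ 1.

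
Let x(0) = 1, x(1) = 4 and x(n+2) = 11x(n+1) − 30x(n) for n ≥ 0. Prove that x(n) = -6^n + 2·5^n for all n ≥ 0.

Base cases: x(0) = 1 and -6^0 + 2·5^0 = 1; x(1) = 4 and -6^1 + 2·5^1 = 4.
Assume x(j) = -6^j + 2·5^j for all 0 ≤ j ≤ m, where m ≥ 1.
Then x(m+1) = 11x(m) − 30x(m−1) = 11·(-6^m + 2·5^m) − 30·(-6^{m−1} + 2·5^{m−1}) = -(11·6 − 30)6^{m−1} + 2·(11·5 − 30)5^{m−1} = -36·6^{m−1} + 50·5^{m−1} = -6^{m+1} + 2·5^{m+1}.
Hence x(n) = -6^n + 2·5^n for every n ≥ 0, by strong induction.

x(n) = -6^n + 2·5^n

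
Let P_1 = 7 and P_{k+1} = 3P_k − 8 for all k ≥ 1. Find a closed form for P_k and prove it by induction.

Claim: P_k = 3^k + 4.

Base case: P_1 = 7, and 3^1 + 4 = 3 + 4 = 7.
Assume P_m = 3^m + 4 for some m ≥ 1.
Then P_{m+1} = 3P_m − 8 = 3·(3^m + 4) − 8 = 3^{m+1} + 12 − 8 = 3^{m+1} + 4.
Hence P_k = 3^k + 4 for every k ≥ 1, by induction.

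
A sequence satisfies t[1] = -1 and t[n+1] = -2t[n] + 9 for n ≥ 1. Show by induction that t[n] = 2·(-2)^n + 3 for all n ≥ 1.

Base case: t[1] = -1, and 2·(-2)^1 + 3 = -4 + 3 = -1.
Assume t[k] = 2·(-2)^k + 3 for some k ≥ 1.
Then t[k+1] = -2t[k] + 9 = -2·(2·(-2)^k + 3) + 9 = -4·(-2)^k − 6 + 9 = 2·(-2)^{k+1} + 3.
By induction, t[n] = 2·(-2)^n + 3 for all n ≥ 1.

t[n] = 2·(-2)^n + 3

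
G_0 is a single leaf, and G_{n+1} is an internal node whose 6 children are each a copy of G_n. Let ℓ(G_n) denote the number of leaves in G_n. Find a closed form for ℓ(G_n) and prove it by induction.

Claim: ℓ(G_n) = 6^n.

Base case: ℓ(G_0) = 1, and 6^0 = 1.
Assume ℓ(G_k) = 6^k.
Then ℓ(G_{k+1}) = 6·ℓ(G_k) = 6·6^k = 6^{k+1}.
So the formula holds for k+1, and by induction ℓ(G_n) = 6^n for all n ≥ 0.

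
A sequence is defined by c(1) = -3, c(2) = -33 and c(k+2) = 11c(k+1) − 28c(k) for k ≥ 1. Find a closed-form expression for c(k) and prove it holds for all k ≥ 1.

Claim: c(k) = 4^k − 7^k.

Base cases: c(1) = -3 and 4^1 − 7^1 = -3; c(2) = -33 and 4^2 − 7^2 = -33.
Assume c(j) = 4^j − 7^j for all 1 ≤ j ≤ m, where m ≥ 2.
Then c(m+1) = 11c(m) − 28c(m−1) = 11·(4^m − 7^m) − 28·(4^{m−1} − 7^{m−1}) = (11·4 − 28)4^{m−1} − (11·7 − 28)7^{m−1} = 16·4^{m−1} − 49·7^{m−1} = 4^{m+1} − 7^{m+1}.
So the formula holds for m+1, and by strong induction c(k) = 4^k − 7^k for all k ≥ 1.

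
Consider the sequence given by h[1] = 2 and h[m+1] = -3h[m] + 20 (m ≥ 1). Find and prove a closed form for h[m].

Claim: h[m] = (-3)^m + 5.

Base case: h[1] = 2, and (-3)^1 + 5 = -3 + 5 = 2.
Assume h[j] = (-3)^j + 5 for some j ≥ 1.
Then h[j+1] = -3h[j] + 20 = -3·((-3)^j + 5) + 20 = -3·(-3)^j − 15 + 20 = (-3)^{j+1} + 5.
So the formula holds for j+1, and by induction h[m] = (-3)^m + 5 for all m ≥ 1.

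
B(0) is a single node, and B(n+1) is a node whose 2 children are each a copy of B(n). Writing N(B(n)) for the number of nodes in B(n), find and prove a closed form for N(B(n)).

Claim: N(B(n)) = 2^{n+1} − 1.

Base case: N(B(0)) = 1, and 2^{0+1} − 1 = 1.
Assume N(B(j)) = 2^{j+1} − 1.
Then N(B(j+1)) = 1 + 2N(B(j)) = 1 + 2(2^{j+1} − 1) = 2^{j+2} − 2 + 1 = 2^{j+2} − 1.
So the formula holds for j+1, and by induction N(B(n)) = 2^{n+1} − 1 for all n ≥ 0.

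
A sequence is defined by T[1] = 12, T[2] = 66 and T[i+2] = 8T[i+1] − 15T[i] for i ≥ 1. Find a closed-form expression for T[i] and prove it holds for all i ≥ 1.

Claim: T[i] = 3·5^i − 3^i.

Base cases: T[1] = 12 and 3·5^1 − 3^1 = 12; T[2] = 66 and 3·5^2 − 3^2 = 66.
Assume T[t] = 3·5^t − 3^t for all 1 ≤ t ≤ j, where j ≥ 2.
Then T[j+1] = 8T[j] − 15T[j−1] = 8·(3·5^j − 3^j) − 15·(3·5^{j−1} − 3^{j−1}) = 3·(8·5 − 15)5^{j−1} − (8·3 − 15)3^{j−1} = 75·5^{j−1} − 9·3^{j−1} = 3·5^{j+1} − 3^{j+1}.
By strong induction, T[i] = 3·5^i − 3^i for all i ≥ 1.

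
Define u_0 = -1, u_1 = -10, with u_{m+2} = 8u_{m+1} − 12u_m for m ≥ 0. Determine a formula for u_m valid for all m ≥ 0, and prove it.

Claim: u_m = 2^m − 2·6^m.

Base cases: u_0 = -1 and 2^0 − 2·6^0 = -1; u_1 = -10 and 2^1 − 2·6^1 = -10.
Assume u_j = 2^j − 2·6^j for all 0 ≤ j ≤ k, where k ≥ 1.
Then u_{k+1} = 8u_k − 12u_{k−1} = 8·(2^k − 2·6^k) − 12·(2^{k−1} − 2·6^{k−1}) = (8·2 − 12)2^{k−1} − 2·(8·6 − 12)6^{k−1} = 4·2^{k−1} − 72·6^{k−1} = 2^{k+1} − 2·6^{k+1}.
Hence u_m = 2^m − 2·6^m for every m ≥ 0, by strong induction.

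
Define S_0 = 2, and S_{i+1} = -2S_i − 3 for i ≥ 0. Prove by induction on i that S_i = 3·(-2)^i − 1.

Base case: S_0 = 2, and 3·(-2)^0 − 1 = 3 − 1 = 2.
Assume S_k = 3·(-2)^k − 1 for some k ≥ 0.
Then S_{k+1} = -2S_k − 3 = -2·(3·(-2)^k − 1) − 3 = -6·(-2)^k + 2 − 3 = 3·(-2)^{k+1} − 1.
By induction, S_i = 3·(-2)^i − 1 for all i ≥ 0.

S_i = 3·(-2)^i − 1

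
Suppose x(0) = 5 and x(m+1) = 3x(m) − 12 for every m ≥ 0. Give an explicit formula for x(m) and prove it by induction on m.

Claim: x(m) = -3^m + 6.

Base case: x(0) = 5, and -3^0 + 6 = -1 + 6 = 5.
Assume x(k) = -3^k + 6 for some k ≥ 0.
Then x(k+1) = 3x(k) − 12 = 3·(-3^k + 6) − 12 = -3^{k+1} + 18 − 12 = -3^{k+1} + 6.
Hence x(m) = -3^m + 6 for every m ≥ 0, by induction.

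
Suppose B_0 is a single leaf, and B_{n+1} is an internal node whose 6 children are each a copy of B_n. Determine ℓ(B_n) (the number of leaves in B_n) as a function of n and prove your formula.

Claim: ℓ(B_n) = 6^n.

Base case: ℓ(B_0) = 1, and 6^0 = 1.
Assume ℓ(B_m) = 6^m.
Then ℓ(B_{m+1}) = 6·ℓ(B_m) = 6·6^m = 6^{m+1}.
By induction, ℓ(B_n) = 6^n for all n ≥ 0.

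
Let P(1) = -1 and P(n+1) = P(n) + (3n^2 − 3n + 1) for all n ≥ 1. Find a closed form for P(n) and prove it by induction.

Claim: P(n) = n^3 − 3n^2 + 3n − 2.

Base case: P(1) = -1, and 1^3 − 3·1^2 + 3·1 − 2 = -1.
Assume P(k) = k^3 − 3k^2 + 3k − 2.
Then P(k+1) = P(k) + (3k^2 − 3k + 1) = (k^3 − 3k^2 + 3k − 2) + (3k^2 − 3k + 1) = k^3 − 1,
and (k+1)^3 − 3·(k+1)^2 + 3·(k+1) − 2 = k^3 − 1.
Hence P(n) = n^3 − 3n^2 + 3n − 2 for every n ≥ 1, by induction.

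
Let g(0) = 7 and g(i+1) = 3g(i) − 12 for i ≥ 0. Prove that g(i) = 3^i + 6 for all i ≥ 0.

Base case: g(0) = 7, and 3^0 + 6 = 1 + 6 = 7.
Assume g(j) = 3^j + 6 for some j ≥ 0.
Then g(j+1) = 3g(j) − 12 = 3·(3^j + 6) − 12 = 3^{j+1} + 18 − 12 = 3^{j+1} + 6.
By induction, g(i) = 3^i + 6 for all i ≥ 0.

g(i) = 3^i + 6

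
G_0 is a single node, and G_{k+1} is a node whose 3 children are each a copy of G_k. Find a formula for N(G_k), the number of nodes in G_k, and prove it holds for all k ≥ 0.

Claim: N(G_k) = (3^{k+1} − 1)/2.

Base case: N(G_0) = 1, and (3^{0+1} − 1)/2 = 1.
Assume N(G_j) = (3^{j+1} − 1)/2.
Then N(G_{j+1}) = 1 + 3N(G_j) = 1 + 3·(3^{j+1} − 1)/2 = 1 + (3^{j+2} − 3)/2 = (2 + 3^{j+2} − 3)/2 = (3^{j+2} − 1)/2.
By induction, N(G_k) = (3^{k+1} − 1)/2 for all k ≥ 0.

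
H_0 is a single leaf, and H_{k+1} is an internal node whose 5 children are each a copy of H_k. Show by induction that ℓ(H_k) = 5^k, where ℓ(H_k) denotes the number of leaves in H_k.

Base case: ℓ(H_0) = 1, and 5^0 = 1.
Assume ℓ(H_r) = 5^r.
Then ℓ(H_{r+1}) = 5·ℓ(H_r) = 5·5^r = 5^{r+1}.
So the formula holds for r+1, and by induction ℓ(H_k) = 5^k for all k ≥ 0.

ℓ(H_k) = 5^k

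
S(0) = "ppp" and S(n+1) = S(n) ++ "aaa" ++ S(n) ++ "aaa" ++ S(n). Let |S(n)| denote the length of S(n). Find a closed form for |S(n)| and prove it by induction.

Claim: |S(n)| = 6·3^n − 3.

Base case: |S(0)| = 3, and 6·3^0 − 3 = 3.
Assume |S(r)| = 6·3^r − 3.
Then |S(r+1)| = 3|S(r)| + 6 = 3(6·3^r − 3) + 6 = 6·3^{r+1} − 9 + 6 = 6·3^{r+1} − 3.
This completes the inductive step, so |S(n)| = 6·3^n − 3 for all n ≥ 0.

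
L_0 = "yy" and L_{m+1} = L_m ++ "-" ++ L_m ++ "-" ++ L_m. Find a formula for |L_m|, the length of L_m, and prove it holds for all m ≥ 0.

Claim: |L_m| = 3^{m+1} − 1.

Base case: |L_0| = 2, and 3^{0+1} − 1 = 2.
Assume |L_r| = 3^{r+1} − 1.
Then |L_{r+1}| = 3|L_r| + 2 = 3(3^{r+1} − 1) + 2 = 3^{r+2} − 3 + 2 = 3^{r+2} − 1.
Hence |L_m| = 3^{m+1} − 1 for every m ≥ 0, by induction.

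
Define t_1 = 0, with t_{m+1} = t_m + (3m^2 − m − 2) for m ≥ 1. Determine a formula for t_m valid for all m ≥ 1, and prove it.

Claim: t_m = m^3 − 2m^2 − m + 2.

Base case: t_1 = 0, and 1^3 − 2·1^2 − 1 + 2 = 0.
Assume t_k = k^3 − 2k^2 − k + 2.
Then t_{k+1} = t_k + (3k^2 − k − 2) = (k^3 − 2k^2 − k + 2) + (3k^2 − k − 2) = k^3 + k^2 − 2k,
and (k+1)^3 − 2·(k+1)^2 − (k+1) + 2 = k^3 + k^2 − 2k.
By induction, t_m = m^3 − 2m^2 − m + 2 for all m ≥ 1.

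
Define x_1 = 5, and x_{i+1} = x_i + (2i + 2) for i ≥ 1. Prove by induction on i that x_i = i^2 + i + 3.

Base case: x_1 = 5, and 1^2 + 1 + 3 = 5.
Assume x_k = k^2 + k + 3.
Then x_{k+1} = x_k + (2k + 2) = (k^2 + k + 3) + (2k + 2) = k^2 + 3k + 5,
and (k+1)^2 + (k+1) + 3 = k^2 + 3k + 5.
This completes the inductive step, so x_i = i^2 + i + 3 for all i ≥ 1.

x_i = i^2 + i + 3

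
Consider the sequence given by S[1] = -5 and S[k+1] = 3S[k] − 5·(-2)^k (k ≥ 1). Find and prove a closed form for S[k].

Claim: S[k] = -3^k + (-2)^k.

Base case: S[1] = -5, and -3^1 + (-2)^1 = -3 − 2 = -5.
Assume S[j] = -3^j + (-2)^j for some j ≥ 1.
Then S[j+1] = 3S[j] − 5·(-2)^j = 3·(-3^j + (-2)^j) − 5·(-2)^j = -3^{j+1} + 3·(-2)^j − 5·(-2)^j = -3^{j+1} − 2·(-2)^j = -3^{j+1} + (-2)^{j+1}.
This completes the inductive step, so S[k] = -3^k + (-2)^k for all k ≥ 1.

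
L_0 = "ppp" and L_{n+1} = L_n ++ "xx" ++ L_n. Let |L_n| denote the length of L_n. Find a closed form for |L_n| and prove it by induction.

Claim: |L_n| = 5·2^n − 2.

Base case: |L_0| = 3, and 5·2^0 − 2 = 3.
Assume |L_k| = 5·2^k − 2.
Then |L_{k+1}| = |L_k| + 2 + |L_k| = 2|L_k| + 2 = 2(5·2^k − 2) + 2 = 5·2^{k+1} − 4 + 2 = 5·2^{k+1} − 2.
By induction, |L_n| = 5·2^n − 2 for all n ≥ 0.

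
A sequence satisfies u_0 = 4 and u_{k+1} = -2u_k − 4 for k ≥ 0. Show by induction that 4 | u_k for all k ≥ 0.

Base case: u_0 = 4 = 4·1, so 4 | u_0.
Assume 4 | u_j, so u_j = 4t for some integer t.
Then u_{j+1} = -2u_j − 4 = -2·(4t) − 4 = 4(-2t − 1), so 4 | u_{j+1}.
Hence 4 | u_k for every k ≥ 0, by induction.

4 | u_k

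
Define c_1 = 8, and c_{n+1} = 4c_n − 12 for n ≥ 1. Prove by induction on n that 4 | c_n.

Base case: c_1 = 8 = 4·2, so 4 | c_1.
Assume 4 | c_r, so c_r = 4t for some integer t.
Then c_{r+1} = 4c_r − 12 = 4·(4t) − 12 = 4(4t − 3), so 4 | c_{r+1}.
This completes the inductive step, so 4 | c_n for all n ≥ 1.

4 | c_n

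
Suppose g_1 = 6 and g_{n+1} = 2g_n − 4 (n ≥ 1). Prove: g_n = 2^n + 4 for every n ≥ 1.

Base case: g_1 = 6, and 2^1 + 4 = 2 + 4 = 6.
Assume g_k = 2^k + 4 for some k ≥ 1.
Then g_{k+1} = 2g_k − 4 = 2·(2^k + 4) − 4 = 2^{k+1} + 8 − 4 = 2^{k+1} + 4.
This completes the inductive step, so g_n = 2^n + 4 for all n ≥ 1.

g_n = 2^n + 4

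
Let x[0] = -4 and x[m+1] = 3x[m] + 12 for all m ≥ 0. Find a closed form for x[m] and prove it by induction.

Claim: x[m] = 2·3^m − 6.

Base case: x[0] = -4, and 2·3^0 − 6 = 2 − 6 = -4.
Assume x[j] = 2·3^j − 6 for some j ≥ 0.
Then x[j+1] = 3x[j] + 12 = 3·(2·3^j − 6) + 12 = 6·3^j − 18 + 12 = 2·3^{j+1} − 6.
So the formula holds for j+1, and by induction x[m] = 2·3^m − 6 for all m ≥ 0.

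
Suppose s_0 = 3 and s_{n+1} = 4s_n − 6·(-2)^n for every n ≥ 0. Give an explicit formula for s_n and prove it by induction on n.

Claim: s_n = 2·4^n + (-2)^n.

Base case: s_0 = 3, and 2·4^0 + (-2)^0 = 2 + 1 = 3.
Assume s_r = 2·4^r + (-2)^r for some r ≥ 0.
Then s_{r+1} = 4s_r − 6·(-2)^r = 4·(2·4^r + (-2)^r) − 6·(-2)^r = 2·4^{r+1} + 4·(-2)^r − 6·(-2)^r = 2·4^{r+1} − 2·(-2)^r = 2·4^{r+1} + (-2)^{r+1}.
So the formula holds for r+1, and by induction s_n = 2·4^n + (-2)^n for all n ≥ 0.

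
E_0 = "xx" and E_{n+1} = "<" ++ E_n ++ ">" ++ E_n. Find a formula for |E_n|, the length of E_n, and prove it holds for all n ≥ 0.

Claim: |E_n| = 2^{n+2} − 2.

Base case: |E_0| = 2, and 2^{0+2} − 2 = 2.
Assume |E_m| = 2^{m+2} − 2.
Then |E_{m+1}| = 1 + |E_m| + 1 + |E_m| = 2|E_m| + 2 = 2(2^{m+2} − 2) + 2 = 2^{m+3} − 4 + 2 = 2^{m+3} − 2.
This completes the inductive step, so |E_n| = 2^{n+2} − 2 for all n ≥ 0.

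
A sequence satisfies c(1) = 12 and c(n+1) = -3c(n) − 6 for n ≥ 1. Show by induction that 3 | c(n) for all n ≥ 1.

Base case: c(1) = 12 = 3·4, so 3 | c(1).
Assume 3 | c(k), so c(k) = 3t for some integer t.
Then c(k+1) = -3c(k) − 6 = -3·(3t) − 6 = 3(-3t − 2), so 3 | c(k+1).
Hence 3 | c(n) for every n ≥ 1, by induction.

3 | c(n)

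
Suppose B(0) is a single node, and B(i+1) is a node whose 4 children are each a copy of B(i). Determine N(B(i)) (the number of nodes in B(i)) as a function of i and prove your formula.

Claim: N(B(i)) = (4^{i+1} − 1)/3.

Base case: N(B(0)) = 1, and (4^{0+1} − 1)/3 = 1.
Assume N(B(k)) = (4^{k+1} − 1)/3.
Then N(B(k+1)) = 1 + 4N(B(k)) = 1 + 4·(4^{k+1} − 1)/3 = 1 + (4^{k+2} − 4)/3 = (3 + 4^{k+2} − 4)/3 = (4^{k+2} − 1)/3.
Hence N(B(i)) = (4^{i+1} − 1)/3 for every i ≥ 0, by induction.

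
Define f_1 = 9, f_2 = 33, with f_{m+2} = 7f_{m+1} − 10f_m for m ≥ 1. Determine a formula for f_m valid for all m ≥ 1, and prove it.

Claim: f_m = 5^m + 2·2^m.

Base cases: f_1 = 9 and 5^1 + 2·2^1 = 9; f_2 = 33 and 5^2 + 2·2^2 = 33.
Assume f_i = 5^i + 2·2^i for all 1 ≤ i ≤ j, where j ≥ 2.
Then f_{j+1} = 7f_j − 10f_{j−1} = 7·(5^j + 2·2^j) − 10·(5^{j−1} + 2·2^{j−1}) = (7·5 − 10)5^{j−1} + 2·(7·2 − 10)2^{j−1} = 25·5^{j−1} + 8·2^{j−1} = 5^{j+1} + 2·2^{j+1}.
By strong induction, f_m = 5^m + 2·2^m for all m ≥ 1.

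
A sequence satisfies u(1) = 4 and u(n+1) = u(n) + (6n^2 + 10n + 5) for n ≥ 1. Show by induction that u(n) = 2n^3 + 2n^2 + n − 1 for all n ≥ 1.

Base case: u(1) = 4, and 2·1^3 + 2·1^2 + 1 − 1 = 4.
Assume u(k) = 2k^3 + 2k^2 + k − 1.
Then u(k+1) = u(k) + (6k^2 + 10k + 5) = (2k^3 + 2k^2 + k − 1) + (6k^2 + 10k + 5) = 2k^3 + 8k^2 + 11k + 4,
and 2·(k+1)^3 + 2·(k+1)^2 + (k+1) − 1 = 2k^3 + 8k^2 + 11k + 4.
Hence u(n) = 2n^3 + 2n^2 + n − 1 for every n ≥ 1, by induction.

u(n) = 2n^3 + 2n^2 + n − 1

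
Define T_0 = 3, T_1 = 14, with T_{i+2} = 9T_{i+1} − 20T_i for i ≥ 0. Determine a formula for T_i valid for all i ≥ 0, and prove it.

Claim: T_i = 4^i + 2·5^i.

Base cases: T_0 = 3 and 4^0 + 2·5^0 = 3; T_1 = 14 and 4^1 + 2·5^1 = 14.
Assume T_j = 4^j + 2·5^j for all 0 ≤ j ≤ k, where k ≥ 1.
Then T_{k+1} = 9T_k − 20T_{k−1} = 9·(4^k + 2·5^k) − 20·(4^{k−1} + 2·5^{k−1}) = (9·4 − 20)4^{k−1} + 2·(9·5 − 20)5^{k−1} = 16·4^{k−1} + 50·5^{k−1} = 4^{k+1} + 2·5^{k+1}.
Hence T_i = 4^i + 2·5^i for every i ≥ 0, by strong induction.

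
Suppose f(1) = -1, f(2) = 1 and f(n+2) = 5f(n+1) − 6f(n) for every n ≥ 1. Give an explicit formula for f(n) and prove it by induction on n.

Claim: f(n) = 3^n − 2·2^n.

Base cases: f(1) = -1 and 3^1 − 2·2^1 = -1; f(2) = 1 and 3^2 − 2·2^2 = 1.
Assume f(j) = 3^j − 2·2^j for all 1 ≤ j ≤ m, where m ≥ 2.
Then f(m+1) = 5f(m) − 6f(m−1) = 5·(3^m − 2·2^m) − 6·(3^{m−1} − 2·2^{m−1}) = (5·3 − 6)3^{m−1} − 2·(5·2 − 6)2^{m−1} = 9·3^{m−1} − 8·2^{m−1} = 3^{m+1} − 2·2^{m+1}.
By strong induction, f(n) = 3^n − 2·2^n for all n ≥ 1.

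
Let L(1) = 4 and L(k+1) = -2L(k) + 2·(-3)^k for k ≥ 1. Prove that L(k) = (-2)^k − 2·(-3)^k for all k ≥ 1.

Base case: L(1) = 4, and (-2)^1 − 2·(-3)^1 = -2 + 6 = 4.
Assume L(j) = (-2)^j − 2·(-3)^j for some j ≥ 1.
Then L(j+1) = -2L(j) + 2·(-3)^j = -2·((-2)^j − 2·(-3)^j) + 2·(-3)^j = (-2)^{j+1} + 4·(-3)^j + 2·(-3)^j = (-2)^{j+1} + 6·(-3)^j = (-2)^{j+1} − 2·(-3)^{j+1}.
This completes the inductive step, so L(k) = (-2)^k − 2·(-3)^k for all k ≥ 1.

L(k) = (-2)^k − 2·(-3)^k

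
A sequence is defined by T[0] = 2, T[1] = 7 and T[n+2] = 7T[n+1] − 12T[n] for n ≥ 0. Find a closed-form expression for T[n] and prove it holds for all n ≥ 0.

Claim: T[n] = 4^n + 3^n.

Base cases: T[0] = 2 and 4^0 + 3^0 = 2; T[1] = 7 and 4^1 + 3^1 = 7.
Assume T[j] = 4^j + 3^j for all 0 ≤ j ≤ r, where r ≥ 1.
Then T[r+1] = 7T[r] − 12T[r−1] = 7·(4^r + 3^r) − 12·(4^{r−1} + 3^{r−1}) = (7·4 − 12)4^{r−1} + (7·3 − 12)3^{r−1} = 16·4^{r−1} + 9·3^{r−1} = 4^{r+1} + 3^{r+1}.
This completes the inductive step, so T[n] = 4^n + 3^n for all n ≥ 0.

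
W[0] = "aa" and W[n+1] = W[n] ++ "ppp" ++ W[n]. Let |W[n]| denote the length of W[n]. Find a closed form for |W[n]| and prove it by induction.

Claim: |W[n]| = 5·2^n − 3.

Base case: |W[0]| = 2, and 5·2^0 − 3 = 2.
Assume |W[m]| = 5·2^m − 3.
Then |W[m+1]| = |W[m]| + 3 + |W[m]| = 2|W[m]| + 3 = 2(5·2^m − 3) + 3 = 5·2^{m+1} − 6 + 3 = 5·2^{m+1} − 3.
Hence |W[n]| = 5·2^n − 3 for every n ≥ 0, by induction.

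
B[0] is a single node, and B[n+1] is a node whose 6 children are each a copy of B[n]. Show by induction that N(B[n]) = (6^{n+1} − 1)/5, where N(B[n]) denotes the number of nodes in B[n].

Base case: N(B[0]) = 1, and (6^{0+1} − 1)/5 = 1.
Assume N(B[r]) = (6^{r+1} − 1)/5.
Then N(B[r+1]) = 1 + 6N(B[r]) = 1 + 6·(6^{r+1} − 1)/5 = 1 + (6^{r+2} − 6)/5 = (5 + 6^{r+2} − 6)/5 = (6^{r+2} − 1)/5.
Hence N(B[n]) = (6^{n+1} − 1)/5 for every n ≥ 0, by induction.

N(B[n]) = (6^{n+1} − 1)/5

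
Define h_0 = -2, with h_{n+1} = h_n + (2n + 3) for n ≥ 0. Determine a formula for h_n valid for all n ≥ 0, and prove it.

Claim: h_n = n^2 + 2n − 2.

Base case: h_0 = -2, and 0^2 + 2·0 − 2 = -2.
Assume h_k = k^2 + 2k − 2.
Then h_{k+1} = h_k + (2k + 3) = (k^2 + 2k − 2) + (2k + 3) = k^2 + 4k + 1,
and (k+1)^2 + 2·(k+1) − 2 = k^2 + 4k + 1.
Hence h_n = n^2 + 2n − 2 for every n ≥ 0, by induction.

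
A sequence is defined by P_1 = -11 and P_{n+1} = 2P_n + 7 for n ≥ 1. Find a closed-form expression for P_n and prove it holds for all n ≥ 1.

Claim: P_n = -2^{n+1} − 7.

Base case: P_1 = -11, and -2^{1+1} − 7 = -4 − 7 = -11.
Assume P_r = -2^{r+1} − 7 for some r ≥ 1.
Then P_{r+1} = 2P_r + 7 = 2·(-2^{r+1} − 7) + 7 = -2^{r+2} − 14 + 7 = -2^{r+2} − 7.
By induction, P_n = -2^{n+1} − 7 for all n ≥ 1.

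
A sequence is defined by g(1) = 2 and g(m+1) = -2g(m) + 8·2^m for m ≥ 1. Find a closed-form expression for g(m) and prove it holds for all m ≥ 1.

Claim: g(m) = (-2)^m + 2·2^m.

Base case: g(1) = 2, and (-2)^1 + 2·2^1 = -2 + 4 = 2.
Assume g(k) = (-2)^k + 2·2^k for some k ≥ 1.
Then g(k+1) = -2g(k) + 8·2^k = -2·((-2)^k + 2·2^k) + 8·2^k = (-2)^{k+1} − 4·2^k + 8·2^k = (-2)^{k+1} + 4·2^k = (-2)^{k+1} + 2·2^{k+1}.
Hence g(m) = (-2)^m + 2·2^m for every m ≥ 1, by induction.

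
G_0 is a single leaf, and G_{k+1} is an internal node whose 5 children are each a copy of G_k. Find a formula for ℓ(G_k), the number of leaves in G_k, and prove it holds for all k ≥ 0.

Claim: ℓ(G_k) = 5^k.

Base case: ℓ(G_0) = 1, and 5^0 = 1.
Assume ℓ(G_j) = 5^j.
Then ℓ(G_{j+1}) = 5·ℓ(G_j) = 5·5^j = 5^{j+1}.
Hence ℓ(G_k) = 5^k for every k ≥ 0, by induction.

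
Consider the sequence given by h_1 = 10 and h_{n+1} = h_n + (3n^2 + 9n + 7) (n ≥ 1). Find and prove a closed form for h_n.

Claim: h_n = n^3 + 3n^2 + 3n + 3.

Base case: h_1 = 10, and 1^3 + 3·1^2 + 3·1 + 3 = 10.
Assume h_r = r^3 + 3r^2 + 3r + 3.
Then h_{r+1} = h_r + (3r^2 + 9r + 7) = (r^3 + 3r^2 + 3r + 3) + (3r^2 + 9r + 7) = r^3 + 6r^2 + 12r + 10,
and (r+1)^3 + 3·(r+1)^2 + 3·(r+1) + 3 = r^3 + 6r^2 + 12r + 10.
Hence h_n = n^3 + 3n^2 + 3n + 3 for every n ≥ 1, by induction.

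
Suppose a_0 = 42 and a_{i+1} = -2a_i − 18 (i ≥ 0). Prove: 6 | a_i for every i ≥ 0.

Base case: a_0 = 42 = 6·7, so 6 | a_0.
Assume 6 | a_r, so a_r = 6t for some integer t.
Then a_{r+1} = -2a_r − 18 = -2·(6t) − 18 = 6(-2t − 3), so 6 | a_{r+1}.
This completes the inductive step, so 6 | a_i for all i ≥ 0.

6 | a_i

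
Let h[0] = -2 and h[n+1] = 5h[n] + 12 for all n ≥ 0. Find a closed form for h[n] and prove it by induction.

Claim: h[n] = 5^n − 3.

Base case: h[0] = -2, and 5^0 − 3 = 1 − 3 = -2.
Assume h[j] = 5^j − 3 for some j ≥ 0.
Then h[j+1] = 5h[j] + 12 = 5·(5^j − 3) + 12 = 5^{j+1} − 15 + 12 = 5^{j+1} − 3.
This completes the inductive step, so h[n] = 5^n − 3 for all n ≥ 0.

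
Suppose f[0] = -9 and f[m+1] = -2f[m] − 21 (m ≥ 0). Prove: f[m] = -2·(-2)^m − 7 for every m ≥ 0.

Base case: f[0] = -9, and -2·(-2)^0 − 7 = -2 − 7 = -9.
Assume f[j] = -2·(-2)^j − 7 for some j ≥ 0.
Then f[j+1] = -2f[j] − 21 = -2·(-2·(-2)^j − 7) − 21 = 4·(-2)^j + 14 − 21 = -2·(-2)^{j+1} − 7.
This completes the inductive step, so f[m] = -2·(-2)^m − 7 for all m ≥ 0.

f[m] = -2·(-2)^m − 7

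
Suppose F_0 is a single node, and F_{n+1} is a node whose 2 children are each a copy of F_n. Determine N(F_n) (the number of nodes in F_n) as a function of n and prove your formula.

Claim: N(F_n) = 2^{n+1} − 1.

Base case: N(F_0) = 1, and 2^{0+1} − 1 = 1.
Assume N(F_j) = 2^{j+1} − 1.
Then N(F_{j+1}) = 1 + 2N(F_j) = 1 + 2(2^{j+1} − 1) = 2^{j+2} − 2 + 1 = 2^{j+2} − 1.
By induction, N(F_n) = 2^{n+1} − 1 for all n ≥ 0.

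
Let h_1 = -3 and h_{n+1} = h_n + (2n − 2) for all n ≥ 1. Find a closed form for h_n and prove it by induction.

Claim: h_n = n^2 − 3n − 1.

Base case: h_1 = -3, and 1^2 − 3·1 − 1 = -3.
Assume h_j = j^2 − 3j − 1.
Then h_{j+1} = h_j + (2j − 2) = (j^2 − 3j − 1) + (2j − 2) = j^2 − j − 3,
and (j+1)^2 − 3·(j+1) − 1 = j^2 − j − 3.
By induction, h_n = n^2 − 3n − 1 for all n ≥ 1.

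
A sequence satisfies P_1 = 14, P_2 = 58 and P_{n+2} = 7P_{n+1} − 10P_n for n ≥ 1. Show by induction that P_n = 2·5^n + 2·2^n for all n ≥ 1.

Base cases: P_1 = 14 and 2·5^1 + 2·2^1 = 14; P_2 = 58 and 2·5^2 + 2·2^2 = 58.
Assume P_i = 2·5^i + 2·2^i for all 1 ≤ i ≤ j, where j ≥ 2.
Then P_{j+1} = 7P_j − 10P_{j−1} = 7·(2·5^j + 2·2^j) − 10·(2·5^{j−1} + 2·2^{j−1}) = 2·(7·5 − 10)5^{j−1} + 2·(7·2 − 10)2^{j−1} = 50·5^{j−1} + 8·2^{j−1} = 2·5^{j+1} + 2·2^{j+1}.
This completes the inductive step, so P_n = 2·5^n + 2·2^n for all n ≥ 1.

P_n = 2·5^n + 2·2^n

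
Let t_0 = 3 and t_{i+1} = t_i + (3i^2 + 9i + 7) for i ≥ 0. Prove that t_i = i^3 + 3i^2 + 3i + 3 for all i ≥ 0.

Base case: t_0 = 3, and 0^3 + 3·0^2 + 3·0 + 3 = 3.
Assume t_k = k^3 + 3k^2 + 3k + 3.
Then t_{k+1} = t_k + (3k^2 + 9k + 7) = (k^3 + 3k^2 + 3k + 3) + (3k^2 + 9k + 7) = k^3 + 6k^2 + 12k + 10,
and (k+1)^3 + 3·(k+1)^2 + 3·(k+1) + 3 = k^3 + 6k^2 + 12k + 10.
By induction, t_i = i^3 + 3i^2 + 3i + 3 for all i ≥ 0.

t_i = i^3 + 3i^2 + 3i + 3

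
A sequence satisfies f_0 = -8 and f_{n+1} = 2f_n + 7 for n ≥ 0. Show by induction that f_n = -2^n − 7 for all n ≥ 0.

Base case: f_0 = -8, and -2^0 − 7 = -1 − 7 = -8.
Assume f_j = -2^j − 7 for some j ≥ 0.
Then f_{j+1} = 2f_j + 7 = 2·(-2^j − 7) + 7 = -2^{j+1} − 14 + 7 = -2^{j+1} − 7.
Hence f_n = -2^n − 7 for every n ≥ 0, by induction.

f_n = -2^n − 7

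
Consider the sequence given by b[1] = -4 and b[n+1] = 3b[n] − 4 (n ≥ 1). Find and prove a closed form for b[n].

Claim: b[n] = -2·3^n + 2.

Base case: b[1] = -4, and -2·3^1 + 2 = -6 + 2 = -4.
Assume b[r] = -2·3^r + 2 for some r ≥ 1.
Then b[r+1] = 3b[r] − 4 = 3·(-2·3^r + 2) − 4 = -6·3^r + 6 − 4 = -2·3^{r+1} + 2.
By induction, b[n] = -2·3^n + 2 for all n ≥ 1.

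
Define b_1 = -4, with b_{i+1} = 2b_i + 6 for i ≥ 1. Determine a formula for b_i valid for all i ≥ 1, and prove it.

Claim: b_i = 2^i − 6.

Base case: b_1 = -4, and 2^1 − 6 = 2 − 6 = -4.
Assume b_m = 2^m − 6 for some m ≥ 1.
Then b_{m+1} = 2b_m + 6 = 2·(2^m − 6) + 6 = 2^{m+1} − 12 + 6 = 2^{m+1} − 6.
So the formula holds for m+1, and by induction b_i = 2^i − 6 for all i ≥ 1.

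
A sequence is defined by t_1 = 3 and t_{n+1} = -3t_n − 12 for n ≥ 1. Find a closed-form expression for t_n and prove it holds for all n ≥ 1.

Claim: t_n = -2·(-3)^n − 3.

Base case: t_1 = 3, and -2·(-3)^1 − 3 = 6 − 3 = 3.
Assume t_k = -2·(-3)^k − 3 for some k ≥ 1.
Then t_{k+1} = -3t_k − 12 = -3·(-2·(-3)^k − 3) − 12 = 6·(-3)^k + 9 − 12 = -2·(-3)^{k+1} − 3.
This completes the inductive step, so t_n = -2·(-3)^n − 3 for all n ≥ 1.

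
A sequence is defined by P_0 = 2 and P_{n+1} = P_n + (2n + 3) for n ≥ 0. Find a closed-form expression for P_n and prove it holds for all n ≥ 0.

Claim: P_n = n^2 + 2n + 2.

Base case: P_0 = 2, and 0^2 + 2·0 + 2 = 2.
Assume P_k = k^2 + 2k + 2.
Then P_{k+1} = P_k + (2k + 3) = (k^2 + 2k + 2) + (2k + 3) = k^2 + 4k + 5,
and (k+1)^2 + 2·(k+1) + 2 = k^2 + 4k + 5.
This completes the inductive step, so P_n = n^2 + 2n + 2 for all n ≥ 0.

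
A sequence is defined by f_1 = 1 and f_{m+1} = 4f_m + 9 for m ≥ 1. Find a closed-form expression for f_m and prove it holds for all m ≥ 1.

Claim: f_m = 4^m − 3.

Base case: f_1 = 1, and 4^1 − 3 = 4 − 3 = 1.
Assume f_k = 4^k − 3 for some k ≥ 1.
Then f_{k+1} = 4f_k + 9 = 4·(4^k − 3) + 9 = 4^{k+1} − 12 + 9 = 4^{k+1} − 3.
This completes the inductive step, so f_m = 4^m − 3 for all m ≥ 1.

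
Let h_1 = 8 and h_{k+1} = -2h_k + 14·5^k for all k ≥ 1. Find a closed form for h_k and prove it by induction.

Claim: h_k = (-2)^k + 2·5^k.

Base case: h_1 = 8, and (-2)^1 + 2·5^1 = -2 + 10 = 8.
Assume h_m = (-2)^m + 2·5^m for some m ≥ 1.
Then h_{m+1} = -2h_m + 14·5^m = -2·((-2)^m + 2·5^m) + 14·5^m = (-2)^{m+1} − 4·5^m + 14·5^m = (-2)^{m+1} + 10·5^m = (-2)^{m+1} + 2·5^{m+1}.
Hence h_k = (-2)^k + 2·5^k for every k ≥ 1, by induction.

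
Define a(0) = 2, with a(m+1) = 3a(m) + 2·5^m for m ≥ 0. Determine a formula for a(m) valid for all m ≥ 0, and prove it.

Claim: a(m) = 3^m + 5^m.

Base case: a(0) = 2, and 3^0 + 5^0 = 1 + 1 = 2.
Assume a(r) = 3^r + 5^r for some r ≥ 0.
Then a(r+1) = 3a(r) + 2·5^r = 3·(3^r + 5^r) + 2·5^r = 3^{r+1} + 3·5^r + 2·5^r = 3^{r+1} + 5·5^r = 3^{r+1} + 5^{r+1}.
Hence a(m) = 3^m + 5^m for every m ≥ 0, by induction.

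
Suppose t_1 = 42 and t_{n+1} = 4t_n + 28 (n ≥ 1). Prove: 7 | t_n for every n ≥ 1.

Base case: t_1 = 42 = 7·6, so 7 | t_1.
Assume 7 | t_k, so t_k = 7s for some integer s.
Then t_{k+1} = 4t_k + 28 = 4·(7s) + 28 = 7(4s + 4), so 7 | t_{k+1}.
By induction, 7 | t_n for all n ≥ 1.

7 | t_n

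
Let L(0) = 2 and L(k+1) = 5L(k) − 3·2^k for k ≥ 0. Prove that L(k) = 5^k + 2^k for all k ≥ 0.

Base case: L(0) = 2, and 5^0 + 2^0 = 1 + 1 = 2.
Assume L(m) = 5^m + 2^m for some m ≥ 0.
Then L(m+1) = 5L(m) − 3·2^m = 5·(5^m + 2^m) − 3·2^m = 5^{m+1} + 5·2^m − 3·2^m = 5^{m+1} + 2·2^m = 5^{m+1} + 2^{m+1}.
By induction, L(k) = 5^k + 2^k for all k ≥ 0.

L(k) = 5^k + 2^k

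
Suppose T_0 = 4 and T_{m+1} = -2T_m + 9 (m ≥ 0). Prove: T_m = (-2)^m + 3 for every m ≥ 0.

Base case: T_0 = 4, and (-2)^0 + 3 = 1 + 3 = 4.
Assume T_k = (-2)^k + 3 for some k ≥ 0.
Then T_{k+1} = -2T_k + 9 = -2·((-2)^k + 3) + 9 = -2·(-2)^k − 6 + 9 = (-2)^{k+1} + 3.
This completes the inductive step, so T_m = (-2)^m + 3 for all m ≥ 0.

T_m = (-2)^m + 3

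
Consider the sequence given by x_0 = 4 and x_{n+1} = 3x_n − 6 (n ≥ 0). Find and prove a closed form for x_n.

Claim: x_n = 3^n + 3.

Base case: x_0 = 4, and 3^0 + 3 = 1 + 3 = 4.
Assume x_k = 3^k + 3 for some k ≥ 0.
Then x_{k+1} = 3x_k − 6 = 3·(3^k + 3) − 6 = 3^{k+1} + 9 − 6 = 3^{k+1} + 3.
Hence x_n = 3^n + 3 for every n ≥ 0, by induction.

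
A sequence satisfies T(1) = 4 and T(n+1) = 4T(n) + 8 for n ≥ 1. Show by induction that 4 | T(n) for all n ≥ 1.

Base case: T(1) = 4 = 4·1, so 4 | T(1).
Assume 4 | T(m), so T(m) = 4t for some integer t.
Then T(m+1) = 4T(m) + 8 = 4·(4t) + 8 = 4(4t + 2), so 4 | T(m+1).
By induction, 4 | T(n) for all n ≥ 1.

4 | T(n)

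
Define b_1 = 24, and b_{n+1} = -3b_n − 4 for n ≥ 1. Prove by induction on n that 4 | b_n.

Base case: b_1 = 24 = 4·6, so 4 | b_1.
Assume 4 | b_j, so b_j = 4t for some integer t.
Then b_{j+1} = -3b_j − 4 = -3·(4t) − 4 = 4(-3t − 1), so 4 | b_{j+1}.
By induction, 4 | b_n for all n ≥ 1.

4 | b_n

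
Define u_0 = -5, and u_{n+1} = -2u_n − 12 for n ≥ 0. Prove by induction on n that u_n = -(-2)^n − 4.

Base case: u_0 = -5, and -(-2)^0 − 4 = -1 − 4 = -5.
Assume u_j = -(-2)^j − 4 for some j ≥ 0.
Then u_{j+1} = -2u_j − 12 = -2·(-(-2)^j − 4) − 12 = 2·(-2)^j + 8 − 12 = -(-2)^{j+1} − 4.
So the formula holds for j+1, and by induction u_n = -(-2)^n − 4 for all n ≥ 0.

u_n = -(-2)^n − 4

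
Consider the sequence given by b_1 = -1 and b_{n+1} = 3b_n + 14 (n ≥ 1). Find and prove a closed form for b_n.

Claim: b_n = 2·3^n − 7.

Base case: b_1 = -1, and 2·3^1 − 7 = 6 − 7 = -1.
Assume b_m = 2·3^m − 7 for some m ≥ 1.
Then b_{m+1} = 3b_m + 14 = 3·(2·3^m − 7) + 14 = 6·3^m − 21 + 14 = 2·3^{m+1} − 7.
Hence b_n = 2·3^n − 7 for every n ≥ 1, by induction.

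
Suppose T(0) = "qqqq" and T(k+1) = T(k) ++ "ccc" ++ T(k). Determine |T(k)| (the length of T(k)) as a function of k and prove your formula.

Claim: |T(k)| = 7·2^k − 3.

Base case: |T(0)| = 4, and 7·2^0 − 3 = 4.
Assume |T(j)| = 7·2^j − 3.
Then |T(j+1)| = |T(j)| + 3 + |T(j)| = 2|T(j)| + 3 = 2(7·2^j − 3) + 3 = 7·2^{j+1} − 6 + 3 = 7·2^{j+1} − 3.
This completes the inductive step, so |T(k)| = 7·2^k − 3 for all k ≥ 0.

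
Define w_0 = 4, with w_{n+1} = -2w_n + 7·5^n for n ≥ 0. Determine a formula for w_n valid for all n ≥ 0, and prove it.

Claim: w_n = 3·(-2)^n + 5^n.

Base case: w_0 = 4, and 3·(-2)^0 + 5^0 = 3 + 1 = 4.
Assume w_r = 3·(-2)^r + 5^r for some r ≥ 0.
Then w_{r+1} = -2w_r + 7·5^r = -2·(3·(-2)^r + 5^r) + 7·5^r = 3·(-2)^{r+1} − 2·5^r + 7·5^r = 3·(-2)^{r+1} + 5·5^r = 3·(-2)^{r+1} + 5^{r+1}.
This completes the inductive step, so w_n = 3·(-2)^n + 5^n for all n ≥ 0.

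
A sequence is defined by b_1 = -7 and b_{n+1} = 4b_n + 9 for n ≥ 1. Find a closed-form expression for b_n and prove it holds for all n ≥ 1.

Claim: b_n = -4^n − 3.

Base case: b_1 = -7, and -4^1 − 3 = -4 − 3 = -7.
Assume b_m = -4^m − 3 for some m ≥ 1.
Then b_{m+1} = 4b_m + 9 = 4·(-4^m − 3) + 9 = -4^{m+1} − 12 + 9 = -4^{m+1} − 3.
Hence b_n = -4^n − 3 for every n ≥ 1, by induction.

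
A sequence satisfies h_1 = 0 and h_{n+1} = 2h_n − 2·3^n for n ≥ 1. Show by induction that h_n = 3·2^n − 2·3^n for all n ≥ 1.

Base case: h_1 = 0, and 3·2^1 − 2·3^1 = 6 − 6 = 0.
Assume h_j = 3·2^j − 2·3^j for some j ≥ 1.
Then h_{j+1} = 2h_j − 2·3^j = 2·(3·2^j − 2·3^j) − 2·3^j = 3·2^{j+1} − 4·3^j − 2·3^j = 3·2^{j+1} − 6·3^j = 3·2^{j+1} − 2·3^{j+1}.
This completes the inductive step, so h_n = 3·2^n − 2·3^n for all n ≥ 1.

h_n = 3·2^n − 2·3^n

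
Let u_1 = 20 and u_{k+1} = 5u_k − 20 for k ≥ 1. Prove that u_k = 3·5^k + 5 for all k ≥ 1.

Base case: u_1 = 20, and 3·5^1 + 5 = 15 + 5 = 20.
Assume u_r = 3·5^r + 5 for some r ≥ 1.
Then u_{r+1} = 5u_r − 20 = 5·(3·5^r + 5) − 20 = 15·5^r + 25 − 20 = 3·5^{r+1} + 5.
This completes the inductive step, so u_k = 3·5^k + 5 for all k ≥ 1.

u_k = 3·5^k + 5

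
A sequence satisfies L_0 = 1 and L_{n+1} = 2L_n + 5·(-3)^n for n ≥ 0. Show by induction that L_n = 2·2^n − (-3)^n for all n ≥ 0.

Base case: L_0 = 1, and 2·2^0 − (-3)^0 = 2 − 1 = 1.
Assume L_k = 2·2^k − (-3)^k for some k ≥ 0.
Then L_{k+1} = 2L_k + 5·(-3)^k = 2·(2·2^k − (-3)^k) + 5·(-3)^k = 2·2^{k+1} − 2·(-3)^k + 5·(-3)^k = 2·2^{k+1} + 3·(-3)^k = 2·2^{k+1} − (-3)^{k+1}.
Hence L_n = 2·2^n − (-3)^n for every n ≥ 0, by induction.

L_n = 2·2^n − (-3)^n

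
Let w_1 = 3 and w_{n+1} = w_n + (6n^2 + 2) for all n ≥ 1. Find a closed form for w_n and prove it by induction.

Claim: w_n = 2n^3 − 3n^2 + 3n + 1.

Base case: w_1 = 3, and 2·1^3 − 3·1^2 + 3·1 + 1 = 3.
Assume w_k = 2k^3 − 3k^2 + 3k + 1.
Then w_{k+1} = w_k + (6k^2 + 2) = (2k^3 − 3k^2 + 3k + 1) + (6k^2 + 2) = 2k^3 + 3k^2 + 3k + 3,
and 2·(k+1)^3 − 3·(k+1)^2 + 3·(k+1) + 1 = 2k^3 + 3k^2 + 3k + 3.
By induction, w_n = 2n^3 − 3n^2 + 3n + 1 for all n ≥ 1.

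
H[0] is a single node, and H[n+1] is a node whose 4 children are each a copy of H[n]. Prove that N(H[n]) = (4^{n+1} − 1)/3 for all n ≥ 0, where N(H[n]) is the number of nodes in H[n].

Base case: N(H[0]) = 1, and (4^{0+1} − 1)/3 = 1.
Assume N(H[k]) = (4^{k+1} − 1)/3.
Then N(H[k+1]) = 1 + 4N(H[k]) = 1 + 4·(4^{k+1} − 1)/3 = 1 + (4^{k+2} − 4)/3 = (3 + 4^{k+2} − 4)/3 = (4^{k+2} − 1)/3.
This completes the inductive step, so N(H[n]) = (4^{n+1} − 1)/3 for all n ≥ 0.

N(H[n]) = (4^{n+1} − 1)/3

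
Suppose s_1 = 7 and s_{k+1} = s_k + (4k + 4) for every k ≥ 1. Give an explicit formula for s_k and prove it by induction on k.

Claim: s_k = 2k^2 + 2k + 3.

Base case: s_1 = 7, and 2·1^2 + 2·1 + 3 = 7.
Assume s_m = 2m^2 + 2m + 3.
Then s_{m+1} = s_m + (4m + 4) = (2m^2 + 2m + 3) + (4m + 4) = 2m^2 + 6m + 7,
and 2·(m+1)^2 + 2·(m+1) + 3 = 2m^2 + 6m + 7.
By induction, s_k = 2k^2 + 2k + 3 for all k ≥ 1.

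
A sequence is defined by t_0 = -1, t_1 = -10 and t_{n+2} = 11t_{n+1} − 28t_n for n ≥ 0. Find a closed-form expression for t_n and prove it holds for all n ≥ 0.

Claim: t_n = 4^n − 2·7^n.

Base cases: t_0 = -1 and 4^0 − 2·7^0 = -1; t_1 = -10 and 4^1 − 2·7^1 = -10.
Assume t_j = 4^j − 2·7^j for all 0 ≤ j ≤ m, where m ≥ 1.
Then t_{m+1} = 11t_m − 28t_{m−1} = 11·(4^m − 2·7^m) − 28·(4^{m−1} − 2·7^{m−1}) = (11·4 − 28)4^{m−1} − 2·(11·7 − 28)7^{m−1} = 16·4^{m−1} − 98·7^{m−1} = 4^{m+1} − 2·7^{m+1}.
This completes the inductive step, so t_n = 4^n − 2·7^n for all n ≥ 0.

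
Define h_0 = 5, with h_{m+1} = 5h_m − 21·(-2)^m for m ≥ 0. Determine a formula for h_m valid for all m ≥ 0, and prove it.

Claim: h_m = 2·5^m + 3·(-2)^m.

Base case: h_0 = 5, and 2·5^0 + 3·(-2)^0 = 2 + 3 = 5.
Assume h_j = 2·5^j + 3·(-2)^j for some j ≥ 0.
Then h_{j+1} = 5h_j − 21·(-2)^j = 5·(2·5^j + 3·(-2)^j) − 21·(-2)^j = 2·5^{j+1} + 15·(-2)^j − 21·(-2)^j = 2·5^{j+1} − 6·(-2)^j = 2·5^{j+1} + 3·(-2)^{j+1}.
So the formula holds for j+1, and by induction h_m = 2·5^m + 3·(-2)^m for all m ≥ 0.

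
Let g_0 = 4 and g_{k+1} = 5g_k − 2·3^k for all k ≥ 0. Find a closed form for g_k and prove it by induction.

Claim: g_k = 3·5^k + 3^k.

Base case: g_0 = 4, and 3·5^0 + 3^0 = 3 + 1 = 4.
Assume g_m = 3·5^m + 3^m for some m ≥ 0.
Then g_{m+1} = 5g_m − 2·3^m = 5·(3·5^m + 3^m) − 2·3^m = 3·5^{m+1} + 5·3^m − 2·3^m = 3·5^{m+1} + 3·3^m = 3·5^{m+1} + 3^{m+1}.
Hence g_k = 3·5^k + 3^k for every k ≥ 0, by induction.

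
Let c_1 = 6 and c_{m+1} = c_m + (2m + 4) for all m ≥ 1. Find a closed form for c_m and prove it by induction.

Claim: c_m = m^2 + 3m + 2.

Base case: c_1 = 6, and 1^2 + 3·1 + 2 = 6.
Assume c_j = j^2 + 3j + 2.
Then c_{j+1} = c_j + (2j + 4) = (j^2 + 3j + 2) + (2j + 4) = j^2 + 5j + 6,
and (j+1)^2 + 3·(j+1) + 2 = j^2 + 5j + 6.
By induction, c_m = m^2 + 3m + 2 for all m ≥ 1.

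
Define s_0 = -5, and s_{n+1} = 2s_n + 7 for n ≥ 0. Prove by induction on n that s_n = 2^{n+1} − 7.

Base case: s_0 = -5, and 2^{0+1} − 7 = 2 − 7 = -5.
Assume s_j = 2^{j+1} − 7 for some j ≥ 0.
Then s_{j+1} = 2s_j + 7 = 2·(2^{j+1} − 7) + 7 = 2^{j+2} − 14 + 7 = 2^{j+2} − 7.
So the formula holds for j+1, and by induction s_n = 2^{n+1} − 7 for all n ≥ 0.

s_n = 2^{n+1} − 7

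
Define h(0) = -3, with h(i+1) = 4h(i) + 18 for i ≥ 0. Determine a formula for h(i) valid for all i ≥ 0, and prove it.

Claim: h(i) = 3·4^i − 6.

Base case: h(0) = -3, and 3·4^0 − 6 = 3 − 6 = -3.
Assume h(r) = 3·4^r − 6 for some r ≥ 0.
Then h(r+1) = 4h(r) + 18 = 4·(3·4^r − 6) + 18 = 12·4^r − 24 + 18 = 3·4^{r+1} − 6.
By induction, h(i) = 3·4^i − 6 for all i ≥ 0.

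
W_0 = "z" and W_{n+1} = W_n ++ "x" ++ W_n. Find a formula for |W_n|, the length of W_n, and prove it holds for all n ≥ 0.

Claim: |W_n| = 2^{n+1} − 1.

Base case: |W_0| = 1, and 2^{0+1} − 1 = 1.
Assume |W_k| = 2^{k+1} − 1.
Then |W_{k+1}| = |W_k| + 1 + |W_k| = 2|W_k| + 1 = 2(2^{k+1} − 1) + 1 = 2^{k+2} − 2 + 1 = 2^{k+2} − 1.
So the formula holds for k+1, and by induction |W_n| = 2^{n+1} − 1 for all n ≥ 0.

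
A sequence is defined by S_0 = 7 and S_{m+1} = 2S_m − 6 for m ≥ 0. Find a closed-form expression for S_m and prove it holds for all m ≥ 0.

Claim: S_m = 2^m + 6.

Base case: S_0 = 7, and 2^0 + 6 = 1 + 6 = 7.
Assume S_j = 2^j + 6 for some j ≥ 0.
Then S_{j+1} = 2S_j − 6 = 2·(2^j + 6) − 6 = 2^{j+1} + 12 − 6 = 2^{j+1} + 6.
This completes the inductive step, so S_m = 2^m + 6 for all m ≥ 0.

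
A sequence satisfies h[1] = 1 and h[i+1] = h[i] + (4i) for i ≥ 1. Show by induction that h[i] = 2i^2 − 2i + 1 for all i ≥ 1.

Base case: h[1] = 1, and 2·1^2 − 2·1 + 1 = 1.
Assume h[r] = 2r^2 − 2r + 1.
Then h[r+1] = h[r] + (4r) = (2r^2 − 2r + 1) + (4r) = 2r^2 + 2r + 1,
and 2·(r+1)^2 − 2·(r+1) + 1 = 2r^2 + 2r + 1.
By induction, h[i] = 2i^2 − 2i + 1 for all i ≥ 1.

h[i] = 2i^2 − 2i + 1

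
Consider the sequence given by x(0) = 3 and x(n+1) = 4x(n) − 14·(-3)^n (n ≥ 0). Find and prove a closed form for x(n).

Claim: x(n) = 4^n + 2·(-3)^n.

Base case: x(0) = 3, and 4^0 + 2·(-3)^0 = 1 + 2 = 3.
Assume x(k) = 4^k + 2·(-3)^k for some k ≥ 0.
Then x(k+1) = 4x(k) − 14·(-3)^k = 4·(4^k + 2·(-3)^k) − 14·(-3)^k = 4^{k+1} + 8·(-3)^k − 14·(-3)^k = 4^{k+1} − 6·(-3)^k = 4^{k+1} + 2·(-3)^{k+1}.
Hence x(n) = 4^n + 2·(-3)^n for every n ≥ 0, by induction.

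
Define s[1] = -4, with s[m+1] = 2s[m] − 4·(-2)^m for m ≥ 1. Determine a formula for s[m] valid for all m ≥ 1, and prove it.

Claim: s[m] = -2^m + (-2)^m.

Base case: s[1] = -4, and -2^1 + (-2)^1 = -2 − 2 = -4.
Assume s[r] = -2^r + (-2)^r for some r ≥ 1.
Then s[r+1] = 2s[r] − 4·(-2)^r = 2·(-2^r + (-2)^r) − 4·(-2)^r = -2^{r+1} + 2·(-2)^r − 4·(-2)^r = -2^{r+1} − 2·(-2)^r = -2^{r+1} + (-2)^{r+1}.
This completes the inductive step, so s[m] = -2^m + (-2)^m for all m ≥ 1.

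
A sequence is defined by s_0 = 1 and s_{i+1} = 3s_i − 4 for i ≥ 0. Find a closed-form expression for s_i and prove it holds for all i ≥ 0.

Claim: s_i = -3^i + 2.

Base case: s_0 = 1, and -3^0 + 2 = -1 + 2 = 1.
Assume s_j = -3^j + 2 for some j ≥ 0.
Then s_{j+1} = 3s_j − 4 = 3·(-3^j + 2) − 4 = -3^{j+1} + 6 − 4 = -3^{j+1} + 2.
So the formula holds for j+1, and by induction s_i = -3^i + 2 for all i ≥ 0.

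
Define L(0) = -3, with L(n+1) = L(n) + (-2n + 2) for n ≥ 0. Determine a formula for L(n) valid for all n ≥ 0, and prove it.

Claim: L(n) = -n^2 + 3n − 3.

Base case: L(0) = -3, and -0^2 + 3·0 − 3 = -3.
Assume L(j) = -j^2 + 3j − 3.
Then L(j+1) = L(j) + (-2j + 2) = (-j^2 + 3j − 3) + (-2j + 2) = -j^2 + j − 1,
and -(j+1)^2 + 3·(j+1) − 3 = -j^2 + j − 1.
This completes the inductive step, so L(n) = -n^2 + 3n − 3 for all n ≥ 0.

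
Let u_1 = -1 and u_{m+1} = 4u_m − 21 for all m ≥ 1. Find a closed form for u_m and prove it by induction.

Claim: u_m = -2·4^m + 7.

Base case: u_1 = -1, and -2·4^1 + 7 = -8 + 7 = -1.
Assume u_r = -2·4^r + 7 for some r ≥ 1.
Then u_{r+1} = 4u_r − 21 = 4·(-2·4^r + 7) − 21 = -8·4^r + 28 − 21 = -2·4^{r+1} + 7.
This completes the inductive step, so u_m = -2·4^m + 7 for all m ≥ 1.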